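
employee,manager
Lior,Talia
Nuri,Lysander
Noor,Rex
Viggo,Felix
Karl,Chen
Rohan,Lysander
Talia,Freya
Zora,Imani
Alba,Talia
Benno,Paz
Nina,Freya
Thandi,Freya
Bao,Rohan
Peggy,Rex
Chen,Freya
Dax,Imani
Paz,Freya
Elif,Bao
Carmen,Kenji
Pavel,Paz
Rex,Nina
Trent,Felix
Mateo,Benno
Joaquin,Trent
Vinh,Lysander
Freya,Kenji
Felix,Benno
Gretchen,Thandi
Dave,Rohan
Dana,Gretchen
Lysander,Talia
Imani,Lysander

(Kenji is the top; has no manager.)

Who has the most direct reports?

Freya

Direct-report counts: Kenji has 2; Freya has 5; Chen has 1; Talia has 3; Lysander has 4; Imani has 2; Rohan has 2; Bao has 1; Nina has 1; Rex has 2; Paz has 2; Benno has 2; Felix has 2; Trent has 1; Thandi has 1; Gretchen has 1. The largest is 5, held by Freya.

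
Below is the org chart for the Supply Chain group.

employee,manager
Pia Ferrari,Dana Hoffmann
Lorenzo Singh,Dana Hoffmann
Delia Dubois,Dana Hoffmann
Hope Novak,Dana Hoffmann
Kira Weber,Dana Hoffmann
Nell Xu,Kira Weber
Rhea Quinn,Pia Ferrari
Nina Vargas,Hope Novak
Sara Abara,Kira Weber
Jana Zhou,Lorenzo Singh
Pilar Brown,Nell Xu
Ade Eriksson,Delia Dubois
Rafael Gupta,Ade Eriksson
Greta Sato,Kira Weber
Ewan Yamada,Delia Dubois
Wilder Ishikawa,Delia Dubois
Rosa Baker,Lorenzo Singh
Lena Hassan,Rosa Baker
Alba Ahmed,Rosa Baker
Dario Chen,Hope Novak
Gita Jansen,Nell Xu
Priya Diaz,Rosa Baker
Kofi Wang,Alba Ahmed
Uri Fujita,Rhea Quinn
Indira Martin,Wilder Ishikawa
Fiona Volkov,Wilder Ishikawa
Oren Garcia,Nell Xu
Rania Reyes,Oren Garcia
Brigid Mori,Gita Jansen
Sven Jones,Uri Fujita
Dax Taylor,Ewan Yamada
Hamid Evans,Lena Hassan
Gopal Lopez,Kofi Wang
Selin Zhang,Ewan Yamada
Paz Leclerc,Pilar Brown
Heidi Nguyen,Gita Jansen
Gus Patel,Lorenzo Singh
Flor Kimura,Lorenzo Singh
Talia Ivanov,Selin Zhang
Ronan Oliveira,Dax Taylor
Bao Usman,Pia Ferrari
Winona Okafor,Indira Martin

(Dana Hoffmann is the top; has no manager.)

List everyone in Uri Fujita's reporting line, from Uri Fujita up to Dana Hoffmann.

Uri Fujita reports to Rhea Quinn. Rhea Quinn reports to Pia Ferrari. Pia Ferrari reports to Dana Hoffmann. Dana Hoffmann is at the top.

Uri Fujita -> Rhea Quinn -> Pia Ferrari -> Dana Hoffmann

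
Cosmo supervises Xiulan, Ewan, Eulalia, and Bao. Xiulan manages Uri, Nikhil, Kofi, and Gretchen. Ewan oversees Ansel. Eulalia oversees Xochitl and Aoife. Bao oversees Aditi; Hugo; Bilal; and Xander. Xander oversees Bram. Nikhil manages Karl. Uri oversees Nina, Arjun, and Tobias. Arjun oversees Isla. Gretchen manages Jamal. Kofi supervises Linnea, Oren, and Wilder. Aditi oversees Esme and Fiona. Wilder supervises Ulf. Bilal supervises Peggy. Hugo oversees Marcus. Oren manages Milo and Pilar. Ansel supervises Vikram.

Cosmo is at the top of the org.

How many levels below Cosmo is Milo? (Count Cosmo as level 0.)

Chain from Milo up to Cosmo: Milo → Oren → Kofi → Xiulan → Cosmo. That is 4 steps up, so Milo is 4 levels below Cosmo.

4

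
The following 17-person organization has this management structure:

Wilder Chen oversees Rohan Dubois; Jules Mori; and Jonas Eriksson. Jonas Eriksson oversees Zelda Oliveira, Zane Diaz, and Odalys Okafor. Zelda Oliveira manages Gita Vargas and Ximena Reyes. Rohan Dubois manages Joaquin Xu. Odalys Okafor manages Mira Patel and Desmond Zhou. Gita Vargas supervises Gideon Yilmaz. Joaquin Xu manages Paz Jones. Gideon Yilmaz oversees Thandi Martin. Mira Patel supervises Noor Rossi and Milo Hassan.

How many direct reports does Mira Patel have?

2

Mira Patel directly manages Noor Rossi, Milo Hassan. That is 2 direct reports.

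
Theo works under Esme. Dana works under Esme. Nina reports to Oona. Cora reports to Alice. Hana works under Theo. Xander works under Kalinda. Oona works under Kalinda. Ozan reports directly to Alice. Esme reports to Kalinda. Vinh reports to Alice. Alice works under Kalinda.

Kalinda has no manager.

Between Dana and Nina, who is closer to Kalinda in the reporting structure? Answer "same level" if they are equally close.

same level

Both Dana and Nina are 2 levels below Kalinda.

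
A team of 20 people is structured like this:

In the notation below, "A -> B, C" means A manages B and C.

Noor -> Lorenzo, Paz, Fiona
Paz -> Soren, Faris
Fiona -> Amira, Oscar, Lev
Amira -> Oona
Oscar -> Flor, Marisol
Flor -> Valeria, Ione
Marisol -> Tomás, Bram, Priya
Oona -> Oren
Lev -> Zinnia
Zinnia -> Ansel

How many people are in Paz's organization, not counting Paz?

2

Paz directly manages Soren, Faris. Soren has no reports. Faris has no reports. So Paz's organization is 2 direct reports plus everyone under them: 1 + 1 = 2.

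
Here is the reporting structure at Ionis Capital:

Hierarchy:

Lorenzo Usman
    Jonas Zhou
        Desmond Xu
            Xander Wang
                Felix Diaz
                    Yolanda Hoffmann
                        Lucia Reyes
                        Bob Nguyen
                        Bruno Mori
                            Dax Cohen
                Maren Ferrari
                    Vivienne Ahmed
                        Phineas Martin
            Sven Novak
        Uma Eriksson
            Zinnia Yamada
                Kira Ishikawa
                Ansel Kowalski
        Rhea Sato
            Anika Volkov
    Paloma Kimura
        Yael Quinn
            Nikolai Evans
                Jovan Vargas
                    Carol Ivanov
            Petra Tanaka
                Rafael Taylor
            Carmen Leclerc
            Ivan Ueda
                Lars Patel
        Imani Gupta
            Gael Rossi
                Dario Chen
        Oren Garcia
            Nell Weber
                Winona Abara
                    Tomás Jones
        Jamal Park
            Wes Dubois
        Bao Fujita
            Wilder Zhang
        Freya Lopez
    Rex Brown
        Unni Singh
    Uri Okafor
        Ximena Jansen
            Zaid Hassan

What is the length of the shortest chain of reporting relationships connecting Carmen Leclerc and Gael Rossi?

4

Carmen Leclerc is 2 levels below Paloma Kimura, and Gael Rossi is 2 levels below Paloma Kimura (their lowest common manager). The shortest path runs up from Carmen Leclerc to Paloma Kimura and back down to Gael Rossi: 2 + 2 = 4 links.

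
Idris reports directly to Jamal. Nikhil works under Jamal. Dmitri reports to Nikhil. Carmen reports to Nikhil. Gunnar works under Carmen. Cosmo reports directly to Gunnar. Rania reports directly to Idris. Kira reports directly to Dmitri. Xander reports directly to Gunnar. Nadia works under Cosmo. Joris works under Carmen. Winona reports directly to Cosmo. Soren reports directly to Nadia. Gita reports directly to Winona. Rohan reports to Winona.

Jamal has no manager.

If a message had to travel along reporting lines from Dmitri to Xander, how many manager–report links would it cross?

Dmitri is 1 level below Nikhil, and Xander is 3 levels below Nikhil (their lowest common manager). The shortest path runs up from Dmitri to Nikhil and back down to Xander: 1 + 3 = 4 links.

4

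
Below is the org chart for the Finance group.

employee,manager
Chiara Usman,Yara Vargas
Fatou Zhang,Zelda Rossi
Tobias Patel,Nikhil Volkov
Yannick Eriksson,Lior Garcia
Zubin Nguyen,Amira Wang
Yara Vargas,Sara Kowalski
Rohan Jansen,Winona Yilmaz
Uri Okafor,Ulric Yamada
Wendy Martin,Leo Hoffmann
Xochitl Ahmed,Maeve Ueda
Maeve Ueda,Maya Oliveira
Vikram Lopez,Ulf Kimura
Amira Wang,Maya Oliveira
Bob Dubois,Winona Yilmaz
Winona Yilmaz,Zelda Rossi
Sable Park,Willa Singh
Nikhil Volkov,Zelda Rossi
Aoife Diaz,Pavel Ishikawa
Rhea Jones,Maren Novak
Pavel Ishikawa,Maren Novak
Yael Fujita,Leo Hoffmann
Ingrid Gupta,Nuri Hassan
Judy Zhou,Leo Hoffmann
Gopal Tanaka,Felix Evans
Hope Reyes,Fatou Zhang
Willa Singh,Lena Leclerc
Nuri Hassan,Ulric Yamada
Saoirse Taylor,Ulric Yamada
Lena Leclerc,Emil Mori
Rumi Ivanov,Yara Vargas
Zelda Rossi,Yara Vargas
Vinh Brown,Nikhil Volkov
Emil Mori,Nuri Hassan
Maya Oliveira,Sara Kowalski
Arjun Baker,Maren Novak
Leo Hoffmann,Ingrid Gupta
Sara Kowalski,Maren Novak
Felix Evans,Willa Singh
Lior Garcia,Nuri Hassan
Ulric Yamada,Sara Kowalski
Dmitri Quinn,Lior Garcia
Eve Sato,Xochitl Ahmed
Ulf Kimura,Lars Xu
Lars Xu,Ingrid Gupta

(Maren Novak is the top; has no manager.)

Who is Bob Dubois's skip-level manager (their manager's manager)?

Zelda Rossi

Bob Dubois reports to Winona Yilmaz, and Winona Yilmaz reports to Zelda Rossi. So Bob Dubois's skip-level manager is Zelda Rossi.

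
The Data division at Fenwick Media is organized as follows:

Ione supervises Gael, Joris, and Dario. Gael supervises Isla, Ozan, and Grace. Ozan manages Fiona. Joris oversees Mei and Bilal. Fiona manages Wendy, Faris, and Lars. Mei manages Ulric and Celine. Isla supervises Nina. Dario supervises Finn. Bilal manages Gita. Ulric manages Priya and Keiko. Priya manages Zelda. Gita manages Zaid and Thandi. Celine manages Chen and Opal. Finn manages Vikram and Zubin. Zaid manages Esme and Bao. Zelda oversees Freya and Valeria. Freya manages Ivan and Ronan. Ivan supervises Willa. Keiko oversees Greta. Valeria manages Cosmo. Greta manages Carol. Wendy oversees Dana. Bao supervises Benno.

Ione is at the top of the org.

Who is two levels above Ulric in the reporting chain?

Joris

Ulric reports to Mei, and Mei reports to Joris. So Ulric's skip-level manager is Joris.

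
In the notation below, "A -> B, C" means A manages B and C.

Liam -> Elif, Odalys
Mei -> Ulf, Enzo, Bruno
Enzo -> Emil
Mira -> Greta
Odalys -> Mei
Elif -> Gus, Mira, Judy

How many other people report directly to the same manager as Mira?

2

Mira reports to Elif. Elif's other direct reports are Gus, Judy — 2 peers.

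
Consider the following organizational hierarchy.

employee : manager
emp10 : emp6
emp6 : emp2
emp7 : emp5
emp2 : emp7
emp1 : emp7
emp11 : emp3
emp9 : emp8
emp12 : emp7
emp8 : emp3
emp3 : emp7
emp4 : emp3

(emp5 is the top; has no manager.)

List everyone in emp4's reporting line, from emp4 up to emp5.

emp4 reports to emp3. emp3 reports to emp7. emp7 reports to emp5. emp5 is at the top.

emp4 -> emp3 -> emp7 -> emp5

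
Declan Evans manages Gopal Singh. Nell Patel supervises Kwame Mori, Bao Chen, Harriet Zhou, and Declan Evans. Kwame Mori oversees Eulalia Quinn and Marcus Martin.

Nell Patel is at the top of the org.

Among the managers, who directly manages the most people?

Direct-report counts: Nell Patel has 4; Kwame Mori has 2; Declan Evans has 1. The largest is 4, held by Nell Patel.

Nell Patel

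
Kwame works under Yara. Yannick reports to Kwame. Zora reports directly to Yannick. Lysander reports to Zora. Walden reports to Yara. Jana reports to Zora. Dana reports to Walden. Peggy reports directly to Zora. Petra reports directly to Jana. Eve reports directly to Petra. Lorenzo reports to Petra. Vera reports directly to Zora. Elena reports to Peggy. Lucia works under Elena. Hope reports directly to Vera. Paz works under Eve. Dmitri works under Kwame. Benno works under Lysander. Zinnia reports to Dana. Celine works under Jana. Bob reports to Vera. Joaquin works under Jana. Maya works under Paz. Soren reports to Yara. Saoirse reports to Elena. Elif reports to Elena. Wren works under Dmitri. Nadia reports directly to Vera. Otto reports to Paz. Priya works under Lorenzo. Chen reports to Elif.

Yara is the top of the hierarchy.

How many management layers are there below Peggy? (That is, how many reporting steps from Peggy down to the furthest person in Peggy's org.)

The longest chain under Peggy runs Peggy → Elena → Elif → Chen, which is 3 levels below Peggy.

3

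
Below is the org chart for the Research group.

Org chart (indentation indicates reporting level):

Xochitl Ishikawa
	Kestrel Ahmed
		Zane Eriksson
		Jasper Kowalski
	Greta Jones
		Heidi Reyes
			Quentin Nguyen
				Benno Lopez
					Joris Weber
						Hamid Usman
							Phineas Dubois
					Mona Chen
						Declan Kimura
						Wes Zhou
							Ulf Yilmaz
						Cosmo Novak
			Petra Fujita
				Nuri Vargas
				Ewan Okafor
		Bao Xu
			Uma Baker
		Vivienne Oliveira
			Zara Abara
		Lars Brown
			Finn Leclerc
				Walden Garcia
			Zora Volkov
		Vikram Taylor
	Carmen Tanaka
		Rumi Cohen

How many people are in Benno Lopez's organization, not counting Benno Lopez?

8

Benno Lopez directly manages Joris Weber, Mona Chen. Under Joris Weber: Hamid Usman, Phineas Dubois (2). Under Mona Chen: Cosmo Novak, Wes Zhou, Ulf Yilmaz, Declan Kimura (4). So Benno Lopez's organization is 2 direct reports plus everyone under them: 3 + 5 = 8.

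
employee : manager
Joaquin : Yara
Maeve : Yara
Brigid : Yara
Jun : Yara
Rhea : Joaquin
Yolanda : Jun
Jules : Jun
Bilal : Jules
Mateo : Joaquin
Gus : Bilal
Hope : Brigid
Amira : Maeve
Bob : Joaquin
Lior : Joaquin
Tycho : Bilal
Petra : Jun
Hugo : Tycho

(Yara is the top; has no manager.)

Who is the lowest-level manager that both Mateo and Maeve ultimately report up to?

Yara

Mateo's chain of managers is Joaquin, Yara. Maeve's chain of managers is Yara. The first manager that appears in both chains is Yara.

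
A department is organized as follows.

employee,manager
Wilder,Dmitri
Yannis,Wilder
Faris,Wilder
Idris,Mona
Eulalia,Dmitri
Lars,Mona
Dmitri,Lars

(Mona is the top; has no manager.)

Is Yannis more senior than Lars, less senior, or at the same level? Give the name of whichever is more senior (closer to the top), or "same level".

Lars

Yannis is 4 levels below Mona; Lars is 1. Lars is higher.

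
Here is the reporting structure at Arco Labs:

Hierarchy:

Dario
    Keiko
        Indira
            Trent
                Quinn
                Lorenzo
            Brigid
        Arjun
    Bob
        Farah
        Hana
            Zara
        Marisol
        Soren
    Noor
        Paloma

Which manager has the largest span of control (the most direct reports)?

Bob

Direct-report counts: Dario has 3; Noor has 1; Bob has 4; Hana has 1; Keiko has 2; Indira has 2; Trent has 2. The largest is 4, held by Bob.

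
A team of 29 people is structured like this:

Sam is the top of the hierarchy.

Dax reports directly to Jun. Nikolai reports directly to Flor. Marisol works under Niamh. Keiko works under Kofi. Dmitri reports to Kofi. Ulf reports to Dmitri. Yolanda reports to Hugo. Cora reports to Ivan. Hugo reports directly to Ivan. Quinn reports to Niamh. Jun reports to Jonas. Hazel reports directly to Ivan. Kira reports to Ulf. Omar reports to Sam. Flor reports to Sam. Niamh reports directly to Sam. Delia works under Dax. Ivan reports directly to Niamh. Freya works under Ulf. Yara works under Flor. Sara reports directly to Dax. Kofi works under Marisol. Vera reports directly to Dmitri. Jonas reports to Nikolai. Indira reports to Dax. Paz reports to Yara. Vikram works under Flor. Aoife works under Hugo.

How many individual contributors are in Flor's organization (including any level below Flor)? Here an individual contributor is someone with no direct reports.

The people in Flor's organization with no one reporting to them are Vikram, Delia, Indira, Sara, Paz. That is 5.

5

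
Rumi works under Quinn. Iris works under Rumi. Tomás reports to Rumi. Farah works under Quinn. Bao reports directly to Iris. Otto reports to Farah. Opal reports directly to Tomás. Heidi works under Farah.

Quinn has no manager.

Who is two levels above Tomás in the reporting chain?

Quinn

Tomás reports to Rumi, and Rumi reports to Quinn. So Tomás's skip-level manager is Quinn.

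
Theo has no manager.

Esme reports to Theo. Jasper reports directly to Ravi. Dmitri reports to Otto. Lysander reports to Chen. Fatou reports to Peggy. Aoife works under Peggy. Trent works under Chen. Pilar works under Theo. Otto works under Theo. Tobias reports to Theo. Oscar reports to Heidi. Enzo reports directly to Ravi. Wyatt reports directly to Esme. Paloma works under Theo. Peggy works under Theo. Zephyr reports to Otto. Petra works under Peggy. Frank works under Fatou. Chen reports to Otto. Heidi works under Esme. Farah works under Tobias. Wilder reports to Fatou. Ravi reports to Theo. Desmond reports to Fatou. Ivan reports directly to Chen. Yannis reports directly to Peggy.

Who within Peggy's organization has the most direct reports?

Direct-report counts within Peggy's organization: Peggy has 4; Fatou has 3. The largest is 4, held by Peggy.

Peggy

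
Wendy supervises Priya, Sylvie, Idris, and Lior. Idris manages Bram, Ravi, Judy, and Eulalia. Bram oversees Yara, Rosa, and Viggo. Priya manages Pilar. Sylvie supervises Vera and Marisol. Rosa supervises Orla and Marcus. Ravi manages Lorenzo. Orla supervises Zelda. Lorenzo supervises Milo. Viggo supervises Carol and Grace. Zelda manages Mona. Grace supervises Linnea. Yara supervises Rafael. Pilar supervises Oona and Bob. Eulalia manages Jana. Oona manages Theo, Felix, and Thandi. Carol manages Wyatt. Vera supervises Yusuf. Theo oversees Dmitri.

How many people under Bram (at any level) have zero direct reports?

The people in Bram's organization with no one reporting to them are Rafael, Wyatt, Linnea, Marcus, Mona. That is 5.

5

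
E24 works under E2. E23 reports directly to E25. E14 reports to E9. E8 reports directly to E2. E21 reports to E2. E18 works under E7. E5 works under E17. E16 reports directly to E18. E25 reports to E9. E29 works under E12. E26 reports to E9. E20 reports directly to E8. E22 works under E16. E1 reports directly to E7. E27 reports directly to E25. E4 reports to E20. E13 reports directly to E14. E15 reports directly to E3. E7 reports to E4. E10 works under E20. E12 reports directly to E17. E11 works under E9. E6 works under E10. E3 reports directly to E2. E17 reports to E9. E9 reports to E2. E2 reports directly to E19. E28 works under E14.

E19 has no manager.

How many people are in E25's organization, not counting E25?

2

E25 directly manages E27, E23. E27 has no reports. E23 has no reports. So E25's organization is 2 direct reports plus everyone under them: 1 + 1 = 2.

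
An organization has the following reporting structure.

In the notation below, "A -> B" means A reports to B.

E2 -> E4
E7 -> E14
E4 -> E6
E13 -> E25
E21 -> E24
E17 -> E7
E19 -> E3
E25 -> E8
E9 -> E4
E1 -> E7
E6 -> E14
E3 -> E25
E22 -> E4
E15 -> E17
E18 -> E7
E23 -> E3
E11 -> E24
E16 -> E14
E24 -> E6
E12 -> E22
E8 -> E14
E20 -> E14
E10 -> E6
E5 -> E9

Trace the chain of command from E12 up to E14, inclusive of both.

E12 reports to E22. E22 reports to E4. E4 reports to E6. E6 reports to E14. E14 is at the top.

E12 -> E22 -> E4 -> E6 -> E14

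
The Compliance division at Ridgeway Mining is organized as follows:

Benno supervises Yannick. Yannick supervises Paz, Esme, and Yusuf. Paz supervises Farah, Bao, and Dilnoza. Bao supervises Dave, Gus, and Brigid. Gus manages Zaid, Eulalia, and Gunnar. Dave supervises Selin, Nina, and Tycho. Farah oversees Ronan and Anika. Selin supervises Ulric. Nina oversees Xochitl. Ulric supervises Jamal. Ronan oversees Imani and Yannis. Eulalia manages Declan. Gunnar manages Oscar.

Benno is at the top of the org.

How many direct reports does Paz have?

Paz directly manages Bao, Dilnoza, Farah. That is 3 direct reports.

3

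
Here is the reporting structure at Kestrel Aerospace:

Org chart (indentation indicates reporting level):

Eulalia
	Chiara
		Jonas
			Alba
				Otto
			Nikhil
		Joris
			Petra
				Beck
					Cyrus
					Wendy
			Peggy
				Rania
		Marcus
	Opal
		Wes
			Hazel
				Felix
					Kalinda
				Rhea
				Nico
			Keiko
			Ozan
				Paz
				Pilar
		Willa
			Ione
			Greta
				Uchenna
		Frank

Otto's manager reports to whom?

Otto reports to Alba, and Alba reports to Jonas. So Otto's skip-level manager is Jonas.

Jonas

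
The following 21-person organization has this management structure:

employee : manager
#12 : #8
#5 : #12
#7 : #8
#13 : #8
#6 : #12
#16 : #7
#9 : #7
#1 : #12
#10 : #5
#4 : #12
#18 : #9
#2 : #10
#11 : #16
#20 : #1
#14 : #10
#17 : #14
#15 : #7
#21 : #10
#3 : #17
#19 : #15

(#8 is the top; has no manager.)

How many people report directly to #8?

#8 directly manages #12, #7, #13. That is 3 direct reports.

3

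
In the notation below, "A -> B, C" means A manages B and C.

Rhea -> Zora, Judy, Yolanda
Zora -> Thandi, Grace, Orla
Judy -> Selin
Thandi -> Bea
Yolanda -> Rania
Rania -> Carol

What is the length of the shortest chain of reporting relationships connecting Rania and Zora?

Rania is 2 levels below Rhea, and Zora is 1 level below Rhea (their lowest common manager). The shortest path runs up from Rania to Rhea and back down to Zora: 2 + 1 = 3 links.

3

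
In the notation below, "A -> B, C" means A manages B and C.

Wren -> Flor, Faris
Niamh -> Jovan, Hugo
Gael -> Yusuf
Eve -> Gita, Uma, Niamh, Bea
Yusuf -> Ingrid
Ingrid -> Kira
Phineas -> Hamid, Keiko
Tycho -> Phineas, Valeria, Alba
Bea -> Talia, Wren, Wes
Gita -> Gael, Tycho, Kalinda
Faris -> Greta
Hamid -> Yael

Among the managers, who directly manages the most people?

Direct-report counts: Eve has 4; Bea has 3; Wren has 2; Faris has 1; Niamh has 2; Gita has 3; Tycho has 3; Phineas has 2; Hamid has 1; Gael has 1; Yusuf has 1; Ingrid has 1. The largest is 4, held by Eve.

Eve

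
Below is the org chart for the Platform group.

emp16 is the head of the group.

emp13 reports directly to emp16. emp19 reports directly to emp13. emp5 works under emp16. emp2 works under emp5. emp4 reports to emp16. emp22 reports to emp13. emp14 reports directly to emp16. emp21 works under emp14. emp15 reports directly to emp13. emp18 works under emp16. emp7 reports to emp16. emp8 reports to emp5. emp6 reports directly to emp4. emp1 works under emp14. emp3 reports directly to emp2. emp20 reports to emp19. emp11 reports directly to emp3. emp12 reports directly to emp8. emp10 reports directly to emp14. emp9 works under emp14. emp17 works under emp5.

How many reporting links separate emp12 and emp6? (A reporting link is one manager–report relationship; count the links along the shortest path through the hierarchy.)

emp12 is 3 levels below emp16, and emp6 is 2 levels below emp16 (their lowest common manager). The shortest path runs up from emp12 to emp16 and back down to emp6: 3 + 2 = 5 links.

5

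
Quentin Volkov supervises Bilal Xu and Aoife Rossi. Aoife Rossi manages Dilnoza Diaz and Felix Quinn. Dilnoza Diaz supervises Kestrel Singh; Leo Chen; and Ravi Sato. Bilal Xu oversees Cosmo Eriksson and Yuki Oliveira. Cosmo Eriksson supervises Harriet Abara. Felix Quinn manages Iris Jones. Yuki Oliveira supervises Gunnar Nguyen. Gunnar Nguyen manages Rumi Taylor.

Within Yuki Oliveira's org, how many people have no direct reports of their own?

The only person in Yuki Oliveira's organization with no one reporting to them is Rumi Taylor. That is 1.

1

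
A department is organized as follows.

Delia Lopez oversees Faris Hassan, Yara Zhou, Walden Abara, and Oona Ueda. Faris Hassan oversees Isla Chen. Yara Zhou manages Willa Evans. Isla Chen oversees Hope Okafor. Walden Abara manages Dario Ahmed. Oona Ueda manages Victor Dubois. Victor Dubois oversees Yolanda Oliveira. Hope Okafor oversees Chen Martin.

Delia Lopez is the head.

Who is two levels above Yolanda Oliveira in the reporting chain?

Oona Ueda

Yolanda Oliveira reports to Victor Dubois, and Victor Dubois reports to Oona Ueda. So Yolanda Oliveira's skip-level manager is Oona Ueda.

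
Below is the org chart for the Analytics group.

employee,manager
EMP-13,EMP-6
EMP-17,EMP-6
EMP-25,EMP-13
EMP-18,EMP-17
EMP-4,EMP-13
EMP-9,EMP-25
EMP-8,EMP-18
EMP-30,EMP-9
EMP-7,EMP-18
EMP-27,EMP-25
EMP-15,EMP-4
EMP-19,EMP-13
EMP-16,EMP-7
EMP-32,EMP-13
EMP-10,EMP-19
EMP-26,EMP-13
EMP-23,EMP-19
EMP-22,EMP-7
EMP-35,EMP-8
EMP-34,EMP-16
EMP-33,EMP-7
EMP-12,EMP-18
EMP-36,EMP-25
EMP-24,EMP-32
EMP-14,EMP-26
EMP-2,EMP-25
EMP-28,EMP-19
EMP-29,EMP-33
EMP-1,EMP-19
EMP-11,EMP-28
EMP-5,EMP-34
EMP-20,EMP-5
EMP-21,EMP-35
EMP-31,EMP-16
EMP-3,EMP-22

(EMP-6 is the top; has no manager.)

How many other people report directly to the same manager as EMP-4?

4

EMP-4 reports to EMP-13. EMP-13's other direct reports are EMP-25, EMP-19, EMP-32, EMP-26 — 4 peers.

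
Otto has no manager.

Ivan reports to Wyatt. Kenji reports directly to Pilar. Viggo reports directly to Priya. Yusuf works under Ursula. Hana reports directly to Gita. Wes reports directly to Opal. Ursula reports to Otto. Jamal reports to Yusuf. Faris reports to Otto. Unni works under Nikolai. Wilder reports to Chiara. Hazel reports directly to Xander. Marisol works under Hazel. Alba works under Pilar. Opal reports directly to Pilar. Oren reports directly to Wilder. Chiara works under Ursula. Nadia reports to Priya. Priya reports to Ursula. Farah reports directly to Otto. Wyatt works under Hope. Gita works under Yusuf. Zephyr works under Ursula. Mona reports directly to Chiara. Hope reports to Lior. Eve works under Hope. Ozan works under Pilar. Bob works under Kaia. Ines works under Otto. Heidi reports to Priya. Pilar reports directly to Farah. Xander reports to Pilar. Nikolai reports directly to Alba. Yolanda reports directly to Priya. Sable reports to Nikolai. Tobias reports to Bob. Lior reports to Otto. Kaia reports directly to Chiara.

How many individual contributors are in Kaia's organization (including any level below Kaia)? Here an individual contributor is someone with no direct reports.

The only person in Kaia's organization with no one reporting to them is Tobias. That is 1.

1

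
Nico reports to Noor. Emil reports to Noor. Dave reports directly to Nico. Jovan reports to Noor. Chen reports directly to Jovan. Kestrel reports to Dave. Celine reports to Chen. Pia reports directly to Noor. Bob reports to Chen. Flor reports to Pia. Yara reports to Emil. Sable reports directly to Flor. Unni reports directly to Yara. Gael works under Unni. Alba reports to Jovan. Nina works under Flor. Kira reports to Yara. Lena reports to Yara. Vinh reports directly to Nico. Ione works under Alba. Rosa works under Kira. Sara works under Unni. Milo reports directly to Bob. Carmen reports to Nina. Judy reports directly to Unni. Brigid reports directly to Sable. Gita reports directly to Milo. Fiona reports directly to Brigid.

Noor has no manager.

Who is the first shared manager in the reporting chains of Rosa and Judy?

Yara

Rosa's chain of managers is Kira, Yara, Emil, Noor. Judy's chain of managers is Unni, Yara, Emil, Noor. The first manager that appears in both chains is Yara.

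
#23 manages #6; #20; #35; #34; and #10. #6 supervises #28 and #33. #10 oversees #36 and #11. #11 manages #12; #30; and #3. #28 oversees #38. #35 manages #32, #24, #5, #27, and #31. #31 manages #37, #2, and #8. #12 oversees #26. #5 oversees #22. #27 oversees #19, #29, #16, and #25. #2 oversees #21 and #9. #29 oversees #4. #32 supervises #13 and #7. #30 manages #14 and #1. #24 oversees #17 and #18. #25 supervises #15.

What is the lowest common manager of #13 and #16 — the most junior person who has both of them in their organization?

#13's chain of managers is #32, #35, #23. #16's chain of managers is #27, #35, #23. The first manager that appears in both chains is #35.

#35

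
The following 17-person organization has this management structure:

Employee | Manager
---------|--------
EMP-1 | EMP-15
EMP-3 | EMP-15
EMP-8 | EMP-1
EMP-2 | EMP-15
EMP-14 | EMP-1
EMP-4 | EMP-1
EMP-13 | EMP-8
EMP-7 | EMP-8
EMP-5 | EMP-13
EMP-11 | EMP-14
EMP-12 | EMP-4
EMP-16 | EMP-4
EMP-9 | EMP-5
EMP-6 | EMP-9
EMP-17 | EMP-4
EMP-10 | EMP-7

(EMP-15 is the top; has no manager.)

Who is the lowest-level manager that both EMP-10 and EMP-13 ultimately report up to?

EMP-10's chain of managers is EMP-7, EMP-8, EMP-1, EMP-15. EMP-13's chain of managers is EMP-8, EMP-1, EMP-15. The first manager that appears in both chains is EMP-8.

EMP-8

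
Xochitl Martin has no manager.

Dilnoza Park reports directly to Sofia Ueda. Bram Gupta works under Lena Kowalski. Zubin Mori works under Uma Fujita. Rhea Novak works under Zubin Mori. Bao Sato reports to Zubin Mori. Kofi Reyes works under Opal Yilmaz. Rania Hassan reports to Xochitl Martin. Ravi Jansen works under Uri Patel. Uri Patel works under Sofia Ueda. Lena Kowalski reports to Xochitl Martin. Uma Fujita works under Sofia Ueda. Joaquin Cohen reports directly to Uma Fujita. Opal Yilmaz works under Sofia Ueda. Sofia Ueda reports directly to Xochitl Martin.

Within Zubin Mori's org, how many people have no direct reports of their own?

2

The people in Zubin Mori's organization with no one reporting to them are Rhea Novak, Bao Sato. That is 2.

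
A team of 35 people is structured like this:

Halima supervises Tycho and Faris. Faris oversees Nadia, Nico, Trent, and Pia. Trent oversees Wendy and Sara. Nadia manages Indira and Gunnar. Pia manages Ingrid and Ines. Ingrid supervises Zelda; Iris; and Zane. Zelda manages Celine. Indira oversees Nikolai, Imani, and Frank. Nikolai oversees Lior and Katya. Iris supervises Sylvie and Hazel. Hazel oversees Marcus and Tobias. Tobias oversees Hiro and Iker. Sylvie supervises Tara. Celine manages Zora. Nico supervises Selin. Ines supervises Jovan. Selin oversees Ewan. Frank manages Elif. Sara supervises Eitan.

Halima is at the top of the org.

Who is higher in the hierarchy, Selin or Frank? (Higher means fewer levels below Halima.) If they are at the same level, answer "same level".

Selin is 3 levels below Halima; Frank is 4. Selin is higher.

Selin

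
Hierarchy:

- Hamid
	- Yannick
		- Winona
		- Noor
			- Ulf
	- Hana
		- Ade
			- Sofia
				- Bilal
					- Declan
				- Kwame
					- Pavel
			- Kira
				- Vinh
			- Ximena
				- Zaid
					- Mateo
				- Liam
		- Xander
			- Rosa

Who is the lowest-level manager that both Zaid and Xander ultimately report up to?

Zaid's chain of managers is Ximena, Ade, Hana, Hamid. Xander's chain of managers is Hana, Hamid. The first manager that appears in both chains is Hana.

Hana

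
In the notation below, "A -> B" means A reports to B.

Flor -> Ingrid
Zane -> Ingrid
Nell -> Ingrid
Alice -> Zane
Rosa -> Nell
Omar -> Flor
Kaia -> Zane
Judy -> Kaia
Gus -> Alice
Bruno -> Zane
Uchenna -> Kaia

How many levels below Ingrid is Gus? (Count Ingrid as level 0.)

Chain from Gus up to Ingrid: Gus → Alice → Zane → Ingrid. That is 3 steps up, so Gus is 3 levels below Ingrid.

3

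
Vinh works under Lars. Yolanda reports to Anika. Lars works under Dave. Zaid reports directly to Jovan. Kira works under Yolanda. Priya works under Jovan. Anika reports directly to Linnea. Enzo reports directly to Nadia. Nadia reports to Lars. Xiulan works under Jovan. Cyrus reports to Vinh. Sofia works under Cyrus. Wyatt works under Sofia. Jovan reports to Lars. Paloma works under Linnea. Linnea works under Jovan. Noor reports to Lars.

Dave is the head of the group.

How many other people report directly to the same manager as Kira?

0

Kira reports to Yolanda, and Yolanda has no other direct reports. Kira has 0 peers.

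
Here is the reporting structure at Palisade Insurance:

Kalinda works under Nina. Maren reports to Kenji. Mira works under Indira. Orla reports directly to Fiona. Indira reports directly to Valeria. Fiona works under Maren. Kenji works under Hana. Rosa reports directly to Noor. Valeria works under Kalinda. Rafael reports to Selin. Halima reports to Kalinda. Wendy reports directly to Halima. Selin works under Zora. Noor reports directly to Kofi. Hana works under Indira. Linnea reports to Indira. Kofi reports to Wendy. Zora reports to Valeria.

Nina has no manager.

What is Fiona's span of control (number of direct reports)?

1

Fiona directly manages Orla. That is 1 direct report.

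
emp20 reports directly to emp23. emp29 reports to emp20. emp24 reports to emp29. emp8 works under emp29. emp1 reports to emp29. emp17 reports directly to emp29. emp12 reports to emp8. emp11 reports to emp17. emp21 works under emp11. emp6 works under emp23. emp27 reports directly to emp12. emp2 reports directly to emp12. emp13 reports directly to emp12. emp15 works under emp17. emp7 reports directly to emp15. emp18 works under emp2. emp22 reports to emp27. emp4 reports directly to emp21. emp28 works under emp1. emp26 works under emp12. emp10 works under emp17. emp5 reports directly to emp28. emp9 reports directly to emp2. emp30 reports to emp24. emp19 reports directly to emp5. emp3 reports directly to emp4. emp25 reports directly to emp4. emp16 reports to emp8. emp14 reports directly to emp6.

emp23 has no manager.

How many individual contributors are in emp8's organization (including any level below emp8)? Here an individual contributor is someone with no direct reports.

6

The people in emp8's organization with no one reporting to them are emp16, emp26, emp13, emp9, emp18, emp22. That is 6.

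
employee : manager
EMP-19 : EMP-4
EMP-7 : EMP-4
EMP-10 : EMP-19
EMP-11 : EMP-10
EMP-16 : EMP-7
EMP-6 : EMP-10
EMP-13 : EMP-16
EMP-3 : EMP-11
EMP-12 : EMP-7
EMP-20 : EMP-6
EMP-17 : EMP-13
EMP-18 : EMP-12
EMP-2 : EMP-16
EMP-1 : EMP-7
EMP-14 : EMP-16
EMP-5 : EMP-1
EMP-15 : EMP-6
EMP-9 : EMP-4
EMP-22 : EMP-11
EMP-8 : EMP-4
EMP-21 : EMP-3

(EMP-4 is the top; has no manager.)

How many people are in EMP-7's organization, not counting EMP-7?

9

EMP-7 directly manages EMP-16, EMP-12, EMP-1. Under EMP-16: EMP-14, EMP-2, EMP-13, EMP-17 (4). Under EMP-12: EMP-18 (1). Under EMP-1: EMP-5 (1). So EMP-7's organization is 3 direct reports plus everyone under them: 5 + 2 + 2 = 9.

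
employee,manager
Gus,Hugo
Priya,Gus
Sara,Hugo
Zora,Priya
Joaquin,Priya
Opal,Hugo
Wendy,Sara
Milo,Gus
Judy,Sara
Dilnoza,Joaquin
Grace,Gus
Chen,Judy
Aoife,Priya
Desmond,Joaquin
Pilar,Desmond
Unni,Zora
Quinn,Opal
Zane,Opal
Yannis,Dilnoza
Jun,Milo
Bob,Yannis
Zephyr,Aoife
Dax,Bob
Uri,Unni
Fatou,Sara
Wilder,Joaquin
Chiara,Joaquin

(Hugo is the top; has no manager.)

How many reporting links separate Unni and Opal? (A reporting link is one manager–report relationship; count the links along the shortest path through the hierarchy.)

Unni is 4 levels below Hugo, and Opal is 1 level below Hugo (their lowest common manager). The shortest path runs up from Unni to Hugo and back down to Opal: 4 + 1 = 5 links.

5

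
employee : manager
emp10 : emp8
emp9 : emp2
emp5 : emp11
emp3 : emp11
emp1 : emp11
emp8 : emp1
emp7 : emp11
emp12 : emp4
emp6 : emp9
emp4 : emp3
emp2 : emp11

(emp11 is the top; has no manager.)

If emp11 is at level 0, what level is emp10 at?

3

Chain from emp10 up to emp11: emp10 → emp8 → emp1 → emp11. That is 3 steps up, so emp10 is 3 levels below emp11.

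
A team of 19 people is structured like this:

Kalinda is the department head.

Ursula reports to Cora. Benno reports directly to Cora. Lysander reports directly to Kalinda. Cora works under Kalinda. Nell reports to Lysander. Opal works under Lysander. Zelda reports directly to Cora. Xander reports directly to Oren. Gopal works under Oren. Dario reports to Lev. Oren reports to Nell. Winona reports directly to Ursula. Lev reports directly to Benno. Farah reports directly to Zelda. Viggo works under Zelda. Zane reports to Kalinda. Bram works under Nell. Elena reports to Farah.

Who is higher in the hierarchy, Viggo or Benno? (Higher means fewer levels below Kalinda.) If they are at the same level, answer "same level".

Benno

Viggo is 3 levels below Kalinda; Benno is 2. Benno is higher.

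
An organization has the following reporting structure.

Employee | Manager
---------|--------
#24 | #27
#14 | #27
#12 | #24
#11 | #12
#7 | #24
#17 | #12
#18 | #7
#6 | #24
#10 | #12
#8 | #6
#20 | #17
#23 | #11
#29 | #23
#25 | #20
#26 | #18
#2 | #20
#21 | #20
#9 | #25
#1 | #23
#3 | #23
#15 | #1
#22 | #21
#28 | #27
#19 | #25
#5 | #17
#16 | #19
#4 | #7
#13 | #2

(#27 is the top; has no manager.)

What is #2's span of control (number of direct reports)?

1

#2 directly manages #13. That is 1 direct report.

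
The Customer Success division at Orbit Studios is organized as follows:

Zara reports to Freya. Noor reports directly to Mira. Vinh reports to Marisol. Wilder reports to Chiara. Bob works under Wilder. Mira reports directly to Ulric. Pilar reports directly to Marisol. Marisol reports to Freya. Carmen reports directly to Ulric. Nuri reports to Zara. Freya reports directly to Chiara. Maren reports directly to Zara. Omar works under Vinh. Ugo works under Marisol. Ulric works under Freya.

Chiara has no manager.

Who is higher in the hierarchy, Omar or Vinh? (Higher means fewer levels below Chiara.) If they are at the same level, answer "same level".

Omar is 4 levels below Chiara; Vinh is 3. Vinh is higher.

Vinh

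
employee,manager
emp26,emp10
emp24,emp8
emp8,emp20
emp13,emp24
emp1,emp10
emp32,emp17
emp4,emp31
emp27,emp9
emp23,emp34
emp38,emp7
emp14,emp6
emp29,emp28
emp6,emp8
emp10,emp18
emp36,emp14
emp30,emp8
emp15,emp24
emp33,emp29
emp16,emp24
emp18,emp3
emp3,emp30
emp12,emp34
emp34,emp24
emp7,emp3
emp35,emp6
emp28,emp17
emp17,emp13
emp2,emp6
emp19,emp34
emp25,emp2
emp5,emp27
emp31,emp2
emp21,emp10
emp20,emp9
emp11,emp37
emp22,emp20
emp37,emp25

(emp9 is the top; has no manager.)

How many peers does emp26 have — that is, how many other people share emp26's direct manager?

2

emp26 reports to emp10. emp10's other direct reports are emp21, emp1 — 2 peers.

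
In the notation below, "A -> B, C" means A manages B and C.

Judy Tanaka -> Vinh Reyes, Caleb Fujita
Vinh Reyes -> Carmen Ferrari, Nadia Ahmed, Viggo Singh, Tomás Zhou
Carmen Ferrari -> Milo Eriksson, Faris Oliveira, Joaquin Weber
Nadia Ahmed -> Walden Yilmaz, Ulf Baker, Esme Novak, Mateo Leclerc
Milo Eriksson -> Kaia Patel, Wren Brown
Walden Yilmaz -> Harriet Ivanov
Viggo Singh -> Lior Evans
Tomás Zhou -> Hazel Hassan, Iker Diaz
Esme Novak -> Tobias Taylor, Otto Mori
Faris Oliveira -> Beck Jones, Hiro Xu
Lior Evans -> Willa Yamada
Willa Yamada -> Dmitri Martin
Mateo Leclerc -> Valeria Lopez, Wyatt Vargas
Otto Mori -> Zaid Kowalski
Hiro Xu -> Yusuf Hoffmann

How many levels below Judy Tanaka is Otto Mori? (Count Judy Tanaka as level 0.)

Chain from Otto Mori up to Judy Tanaka: Otto Mori → Esme Novak → Nadia Ahmed → Vinh Reyes → Judy Tanaka. That is 4 steps up, so Otto Mori is 4 levels below Judy Tanaka.

4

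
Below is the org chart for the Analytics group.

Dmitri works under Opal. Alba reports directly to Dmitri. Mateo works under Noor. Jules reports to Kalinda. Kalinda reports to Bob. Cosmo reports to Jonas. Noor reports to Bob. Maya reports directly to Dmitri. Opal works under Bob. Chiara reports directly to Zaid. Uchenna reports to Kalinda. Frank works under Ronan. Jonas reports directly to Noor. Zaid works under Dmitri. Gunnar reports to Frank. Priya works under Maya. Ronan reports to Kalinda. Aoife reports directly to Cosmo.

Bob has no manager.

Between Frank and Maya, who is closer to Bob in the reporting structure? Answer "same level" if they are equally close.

same level

Both Frank and Maya are 3 levels below Bob.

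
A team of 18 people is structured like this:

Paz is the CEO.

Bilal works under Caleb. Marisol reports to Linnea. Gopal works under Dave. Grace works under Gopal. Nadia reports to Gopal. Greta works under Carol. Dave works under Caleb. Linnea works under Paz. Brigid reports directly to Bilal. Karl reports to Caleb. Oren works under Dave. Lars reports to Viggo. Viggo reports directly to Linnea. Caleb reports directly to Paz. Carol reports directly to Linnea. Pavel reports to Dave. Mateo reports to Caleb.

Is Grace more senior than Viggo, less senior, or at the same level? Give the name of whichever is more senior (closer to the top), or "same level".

Viggo

Grace is 4 levels below Paz; Viggo is 2. Viggo is higher.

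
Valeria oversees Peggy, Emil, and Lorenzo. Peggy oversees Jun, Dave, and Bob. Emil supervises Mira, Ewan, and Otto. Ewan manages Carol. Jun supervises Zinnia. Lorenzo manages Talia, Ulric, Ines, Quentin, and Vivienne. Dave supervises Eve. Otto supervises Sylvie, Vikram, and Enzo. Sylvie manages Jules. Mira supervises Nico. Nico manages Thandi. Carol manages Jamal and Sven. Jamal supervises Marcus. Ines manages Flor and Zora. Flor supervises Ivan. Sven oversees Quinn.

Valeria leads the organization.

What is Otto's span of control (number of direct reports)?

Otto directly manages Sylvie, Vikram, Enzo. That is 3 direct reports.

3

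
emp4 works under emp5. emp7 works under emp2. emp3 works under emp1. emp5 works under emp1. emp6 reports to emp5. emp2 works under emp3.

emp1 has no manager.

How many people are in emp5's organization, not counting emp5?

emp5 directly manages emp4, emp6. emp4 has no reports. emp6 has no reports. So emp5's organization is 2 direct reports plus everyone under them: 1 + 1 = 2.

2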